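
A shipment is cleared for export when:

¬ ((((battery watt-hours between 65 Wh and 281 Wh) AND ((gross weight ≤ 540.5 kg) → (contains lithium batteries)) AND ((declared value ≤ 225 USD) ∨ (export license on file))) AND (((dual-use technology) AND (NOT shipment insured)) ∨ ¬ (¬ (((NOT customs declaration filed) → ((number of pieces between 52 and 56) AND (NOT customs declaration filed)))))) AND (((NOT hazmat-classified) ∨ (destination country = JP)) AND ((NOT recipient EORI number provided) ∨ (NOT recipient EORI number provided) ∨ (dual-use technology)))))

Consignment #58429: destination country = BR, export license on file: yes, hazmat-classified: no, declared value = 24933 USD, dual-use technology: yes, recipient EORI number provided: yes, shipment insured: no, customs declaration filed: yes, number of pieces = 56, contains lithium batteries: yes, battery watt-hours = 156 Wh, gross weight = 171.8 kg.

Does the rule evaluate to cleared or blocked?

Blocked

Atomic conditions:
  battery watt-hours between 65 Wh and 281 Wh: 156 in [65, 281] is true
  gross weight ≤ 540.5 kg: 171.8 ≤ 540.5 is true
  contains lithium batteries: yes → true
  declared value ≤ 225 USD: 24933 ≤ 225 is false
  export license on file: yes → true
  dual-use technology: yes → true
  NOT shipment insured: no → true
  NOT customs declaration filed: yes → false
  number of pieces between 52 and 56: 56 in [52, 56] is true
  NOT hazmat-classified: no → true
  destination country = JP: BR == JP is false
  NOT recipient EORI number provided: yes → false
Combine:
[1.1.2] true → true = true
[1.1.3] false OR true = true
[1.1] true AND true AND true = true
[1.2.1] true AND true = true
[1.2.2.1.1.2] true AND false = false
[1.2.2.1.1] false → false (antecedent false ⇒ implication holds) = true
[1.2.2.1] NOT true = false
[1.2.2] NOT false = true
[1.2] true OR true = true
[1.3.1] true OR false = true
[1.3.2] false OR false OR true = true
[1.3] true AND true = true
[1] true AND true AND true = true
[root] NOT true = false
Overall: false → blocked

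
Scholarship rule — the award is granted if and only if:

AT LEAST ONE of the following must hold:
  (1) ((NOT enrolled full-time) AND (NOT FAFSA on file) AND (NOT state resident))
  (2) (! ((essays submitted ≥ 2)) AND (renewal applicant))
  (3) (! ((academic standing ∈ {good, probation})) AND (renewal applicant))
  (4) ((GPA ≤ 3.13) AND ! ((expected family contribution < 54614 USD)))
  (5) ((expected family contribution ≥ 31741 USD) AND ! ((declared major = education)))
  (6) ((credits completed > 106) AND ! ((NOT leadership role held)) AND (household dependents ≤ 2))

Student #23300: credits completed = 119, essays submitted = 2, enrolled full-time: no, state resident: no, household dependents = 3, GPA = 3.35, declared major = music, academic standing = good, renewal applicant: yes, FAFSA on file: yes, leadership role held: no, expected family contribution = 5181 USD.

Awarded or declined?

Atomic conditions:
  NOT enrolled full-time: no → true
  NOT FAFSA on file: yes → false
  NOT state resident: no → true
  essays submitted ≥ 2: 2 ≥ 2 is true
  renewal applicant: yes → true
  academic standing ∈ {good, probation}: good is in the set → true
  GPA ≤ 3.13: 3.35 ≤ 3.13 is false
  expected family contribution < 54614 USD: 5181 < 54614 is true
  expected family contribution ≥ 31741 USD: 5181 ≥ 31741 is false
  declared major = education: music == education is false
  credits completed > 106: 119 > 106 is true
  NOT leadership role held: no → true
  household dependents ≤ 2: 3 ≤ 2 is false
Combine:
[1] true AND false AND true = false
[2.1] NOT true = false
[2] false AND true = false
[3.1] NOT true = false
[3] false AND true = false
[4.2] NOT true = false
[4] false AND false = false
[5.2] NOT false = true
[5] false AND true = false
[6.2] NOT true = false
[6] true AND false AND false = false
[root] false OR false OR false OR false OR false OR false = false
Overall: false → declined

Declined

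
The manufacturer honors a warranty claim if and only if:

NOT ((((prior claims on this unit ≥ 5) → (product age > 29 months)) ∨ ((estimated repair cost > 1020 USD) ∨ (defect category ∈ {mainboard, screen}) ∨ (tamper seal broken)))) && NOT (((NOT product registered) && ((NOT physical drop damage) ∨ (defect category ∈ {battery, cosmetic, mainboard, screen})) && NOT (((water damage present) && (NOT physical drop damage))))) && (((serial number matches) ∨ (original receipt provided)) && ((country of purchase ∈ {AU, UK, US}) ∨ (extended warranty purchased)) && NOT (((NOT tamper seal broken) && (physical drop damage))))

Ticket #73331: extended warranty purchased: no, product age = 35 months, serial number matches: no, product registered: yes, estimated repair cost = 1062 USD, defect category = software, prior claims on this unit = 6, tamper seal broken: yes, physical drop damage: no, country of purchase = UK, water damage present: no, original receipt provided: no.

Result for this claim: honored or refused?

Atomic conditions:
  prior claims on this unit ≥ 5: 6 ≥ 5 is true
  product age > 29 months: 35 > 29 is true
  estimated repair cost > 1020 USD: 1062 > 1020 is true
  defect category ∈ {mainboard, screen}: software is not in the set → false
  tamper seal broken: yes → true
  NOT product registered: yes → false
  NOT physical drop damage: no → true
  defect category ∈ {battery, cosmetic, mainboard, screen}: software is not in the set → false
  water damage present: no → false
  serial number matches: no → false
  original receipt provided: no → false
  country of purchase ∈ {AU, UK, US}: UK is in the set → true
  extended warranty purchased: no → false
  NOT tamper seal broken: yes → false
  physical drop damage: no → false
Combine:
[1.1.1] true → true = true
[1.1.2] true OR false OR true = true
[1.1] true OR true = true
[1] NOT true = false
[2.1.2] true OR false = true
[2.1.3.1] false AND true = false
[2.1.3] NOT false = true
[2.1] false AND true AND true = false
[2] NOT false = true
[3.1] false OR false = false
[3.2] true OR false = true
[3.3.1] false AND false = false
[3.3] NOT false = true
[3] false AND true AND true = false
[root] false AND true AND false = false
Overall: false → refused

Refused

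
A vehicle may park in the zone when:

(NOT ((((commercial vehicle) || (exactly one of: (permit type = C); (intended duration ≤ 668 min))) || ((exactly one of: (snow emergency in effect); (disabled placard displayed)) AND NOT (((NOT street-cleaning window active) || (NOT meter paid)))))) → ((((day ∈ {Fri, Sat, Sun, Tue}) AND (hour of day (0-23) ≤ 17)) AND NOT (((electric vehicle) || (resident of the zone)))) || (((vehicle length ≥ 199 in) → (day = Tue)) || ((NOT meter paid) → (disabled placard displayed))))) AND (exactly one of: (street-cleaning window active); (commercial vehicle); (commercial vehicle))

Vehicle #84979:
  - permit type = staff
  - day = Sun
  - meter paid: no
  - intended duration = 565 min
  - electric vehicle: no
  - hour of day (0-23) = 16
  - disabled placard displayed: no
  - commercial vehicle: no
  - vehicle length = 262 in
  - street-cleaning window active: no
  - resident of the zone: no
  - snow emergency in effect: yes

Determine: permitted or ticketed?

Ticketed

Atomic conditions:
  commercial vehicle: no → false
  permit type = C: staff == C is false
  intended duration ≤ 668 min: 565 ≤ 668 is true
  snow emergency in effect: yes → true
  disabled placard displayed: no → false
  NOT street-cleaning window active: no → true
  NOT meter paid: no → true
  day ∈ {Fri, Sat, Sun, Tue}: Sun is in the set → true
  hour of day (0-23) ≤ 17: 16 ≤ 17 is true
  electric vehicle: no → false
  resident of the zone: no → false
  vehicle length ≥ 199 in: 262 ≥ 199 is true
  day = Tue: Sun == Tue is false
  street-cleaning window active: no → false
Combine:
[1.1.1.1.2] exactly-one(false, true) = true
[1.1.1.1] false OR true = true
[1.1.1.2.1] exactly-one(true, false) = true
[1.1.1.2.2.1] true OR true = true
[1.1.1.2.2] NOT true = false
[1.1.1.2] true AND false = false
[1.1.1] true OR false = true
[1.1] NOT true = false
[1.2.1.1] true AND true = true
[1.2.1.2.1] false OR false = false
[1.2.1.2] NOT false = true
[1.2.1] true AND true = true
[1.2.2.1] true → false = false
[1.2.2.2] true → false = false
[1.2.2] false OR false = false
[1.2] true OR false = true
[1] false → true (antecedent false ⇒ implication holds) = true
[2] exactly-one(false, false, false) = false
[root] true AND false = false
Overall: false → ticketed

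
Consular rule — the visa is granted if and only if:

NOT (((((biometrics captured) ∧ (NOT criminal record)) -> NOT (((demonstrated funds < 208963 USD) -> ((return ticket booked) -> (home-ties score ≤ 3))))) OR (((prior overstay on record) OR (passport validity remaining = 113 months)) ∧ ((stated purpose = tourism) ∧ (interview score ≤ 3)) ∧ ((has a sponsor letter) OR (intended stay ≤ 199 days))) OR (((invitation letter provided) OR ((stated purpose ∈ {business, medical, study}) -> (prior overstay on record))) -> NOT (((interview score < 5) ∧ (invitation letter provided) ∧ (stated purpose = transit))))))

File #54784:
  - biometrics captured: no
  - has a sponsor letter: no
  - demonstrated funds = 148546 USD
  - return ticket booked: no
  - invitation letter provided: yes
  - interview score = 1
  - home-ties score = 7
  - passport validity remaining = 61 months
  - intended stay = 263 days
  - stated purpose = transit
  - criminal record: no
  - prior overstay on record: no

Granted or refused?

Atomic conditions:
  biometrics captured: no → false
  NOT criminal record: no → true
  demonstrated funds < 208963 USD: 148546 < 208963 is true
  return ticket booked: no → false
  home-ties score ≤ 3: 7 ≤ 3 is false
  prior overstay on record: no → false
  passport validity remaining = 113 months: 61 == 113 is false
  stated purpose = tourism: transit == tourism is false
  interview score ≤ 3: 1 ≤ 3 is true
  has a sponsor letter: no → false
  intended stay ≤ 199 days: 263 ≤ 199 is false
  invitation letter provided: yes → true
  stated purpose ∈ {business, medical, study}: transit is not in the set → false
  interview score < 5: 1 < 5 is true
  stated purpose = transit: transit == transit is true
Combine:
[1.1.1] false AND true = false
[1.1.2.1.2] false → false (antecedent false ⇒ implication holds) = true
[1.1.2.1] true → true = true
[1.1.2] NOT true = false
[1.1] false → false (antecedent false ⇒ implication holds) = true
[1.2.1] false OR false = false
[1.2.2] false AND true = false
[1.2.3] false OR false = false
[1.2] false AND false AND false = false
[1.3.1.2] false → false (antecedent false ⇒ implication holds) = true
[1.3.1] true OR true = true
[1.3.2.1] true AND true AND true = true
[1.3.2] NOT true = false
[1.3] true → false = false
[1] true OR false OR false = true
[root] NOT true = false
Overall: false → refused

Refused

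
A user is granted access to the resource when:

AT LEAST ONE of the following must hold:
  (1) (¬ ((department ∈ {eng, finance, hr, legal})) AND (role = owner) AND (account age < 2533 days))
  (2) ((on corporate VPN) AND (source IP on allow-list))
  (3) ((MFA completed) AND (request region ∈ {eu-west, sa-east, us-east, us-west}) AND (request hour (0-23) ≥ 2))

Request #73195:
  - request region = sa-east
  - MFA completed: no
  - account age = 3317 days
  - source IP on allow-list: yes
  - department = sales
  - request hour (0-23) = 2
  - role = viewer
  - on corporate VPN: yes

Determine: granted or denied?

Granted

Atomic conditions:
  department ∈ {eng, finance, hr, legal}: sales is not in the set → false
  role = owner: viewer == owner is false
  account age < 2533 days: 3317 < 2533 is false
  on corporate VPN: yes → true
  source IP on allow-list: yes → true
  MFA completed: no → false
  request region ∈ {eu-west, sa-east, us-east, us-west}: sa-east is in the set → true
  request hour (0-23) ≥ 2: 2 ≥ 2 is true
Combine:
[1.1] NOT false = true
[1] true AND false AND false = false
[2] true AND true = true
[3] false AND true AND true = false
[root] false OR true OR false = true
Overall: true → granted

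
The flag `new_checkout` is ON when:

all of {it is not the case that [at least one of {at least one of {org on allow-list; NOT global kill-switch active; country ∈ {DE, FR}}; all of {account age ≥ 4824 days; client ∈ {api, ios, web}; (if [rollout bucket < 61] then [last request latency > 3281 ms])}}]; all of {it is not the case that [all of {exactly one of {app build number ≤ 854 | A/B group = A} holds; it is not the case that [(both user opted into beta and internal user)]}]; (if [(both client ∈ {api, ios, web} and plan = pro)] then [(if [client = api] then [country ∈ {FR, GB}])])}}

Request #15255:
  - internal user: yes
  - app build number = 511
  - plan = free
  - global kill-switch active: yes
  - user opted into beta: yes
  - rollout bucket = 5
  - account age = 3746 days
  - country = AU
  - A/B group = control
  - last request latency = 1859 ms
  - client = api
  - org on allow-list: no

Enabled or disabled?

Atomic conditions:
  org on allow-list: no → false
  NOT global kill-switch active: yes → false
  country ∈ {DE, FR}: AU is not in the set → false
  account age ≥ 4824 days: 3746 ≥ 4824 is false
  client ∈ {api, ios, web}: api is in the set → true
  rollout bucket < 61: 5 < 61 is true
  last request latency > 3281 ms: 1859 > 3281 is false
  app build number ≤ 854: 511 ≤ 854 is true
  A/B group = A: control == A is false
  user opted into beta: yes → true
  internal user: yes → true
  plan = pro: free == pro is false
  client = api: api == api is true
  country ∈ {FR, GB}: AU is not in the set → false
Combine:
[1.1.1] false OR false OR false = false
[1.1.2.3] true → false = false
[1.1.2] false AND true AND false = false
[1.1] false OR false = false
[1] NOT false = true
[2.1.1.1] exactly-one(true, false) = true
[2.1.1.2.1] true AND true = true
[2.1.1.2] NOT true = false
[2.1.1] true AND false = false
[2.1] NOT false = true
[2.2.1] true AND false = false
[2.2.2] true → false = false
[2.2] false → false (antecedent false ⇒ implication holds) = true
[2] true AND true = true
[root] true AND true = true
Overall: true → enabled

Enabled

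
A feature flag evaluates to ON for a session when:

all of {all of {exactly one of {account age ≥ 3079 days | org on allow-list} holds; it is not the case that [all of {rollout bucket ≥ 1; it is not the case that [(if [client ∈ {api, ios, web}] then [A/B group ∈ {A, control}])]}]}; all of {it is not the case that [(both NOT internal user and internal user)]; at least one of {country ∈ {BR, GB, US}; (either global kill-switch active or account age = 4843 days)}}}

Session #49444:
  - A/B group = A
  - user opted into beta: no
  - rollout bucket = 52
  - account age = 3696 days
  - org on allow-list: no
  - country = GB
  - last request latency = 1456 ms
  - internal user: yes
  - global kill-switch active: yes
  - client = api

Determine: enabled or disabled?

Atomic conditions:
  account age ≥ 3079 days: 3696 ≥ 3079 is true
  org on allow-list: no → false
  rollout bucket ≥ 1: 52 ≥ 1 is true
  client ∈ {api, ios, web}: api is in the set → true
  A/B group ∈ {A, control}: A is in the set → true
  NOT internal user: yes → false
  internal user: yes → true
  country ∈ {BR, GB, US}: GB is in the set → true
  global kill-switch active: yes → true
  account age = 4843 days: 3696 == 4843 is false
Combine:
[1.1] exactly-one(true, false) = true
[1.2.1.2.1] true → true = true
[1.2.1.2] NOT true = false
[1.2.1] true AND false = false
[1.2] NOT false = true
[1] true AND true = true
[2.1.1] false AND true = false
[2.1] NOT false = true
[2.2.2] true OR false = true
[2.2] true OR true = true
[2] true AND true = true
[root] true AND true = true
Overall: true → enabled

Enabled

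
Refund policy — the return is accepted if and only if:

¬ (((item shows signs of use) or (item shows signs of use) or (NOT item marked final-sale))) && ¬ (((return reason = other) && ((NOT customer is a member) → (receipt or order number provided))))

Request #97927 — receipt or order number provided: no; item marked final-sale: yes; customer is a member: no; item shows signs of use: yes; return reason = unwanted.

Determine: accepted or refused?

Refused

Atomic conditions:
  item shows signs of use: yes → true
  NOT item marked final-sale: yes → false
  return reason = other: unwanted == other is false
  NOT customer is a member: no → true
  receipt or order number provided: no → false
Combine:
[1.1] true OR true OR false = true
[1] NOT true = false
[2.1.2] true → false = false
[2.1] false AND false = false
[2] NOT false = true
[root] false AND true = false
Overall: false → refused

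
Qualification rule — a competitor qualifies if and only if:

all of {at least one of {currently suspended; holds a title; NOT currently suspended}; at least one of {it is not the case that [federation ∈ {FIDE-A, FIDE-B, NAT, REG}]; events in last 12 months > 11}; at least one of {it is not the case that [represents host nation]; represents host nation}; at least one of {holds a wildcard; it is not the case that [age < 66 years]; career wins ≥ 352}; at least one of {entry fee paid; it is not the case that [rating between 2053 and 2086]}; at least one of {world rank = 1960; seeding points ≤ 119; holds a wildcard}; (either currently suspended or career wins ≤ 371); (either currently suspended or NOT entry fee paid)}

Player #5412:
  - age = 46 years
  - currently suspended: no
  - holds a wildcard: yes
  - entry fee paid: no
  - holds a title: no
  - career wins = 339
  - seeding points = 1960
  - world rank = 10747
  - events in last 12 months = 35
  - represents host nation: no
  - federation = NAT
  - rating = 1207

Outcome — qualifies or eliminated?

Atomic conditions:
  currently suspended: no → false
  holds a title: no → false
  NOT currently suspended: no → true
  federation ∈ {FIDE-A, FIDE-B, NAT, REG}: NAT is in the set → true
  events in last 12 months > 11: 35 > 11 is true
  represents host nation: no → false
  holds a wildcard: yes → true
  age < 66 years: 46 < 66 is true
  career wins ≥ 352: 339 ≥ 352 is false
  entry fee paid: no → false
  rating between 2053 and 2086: 1207 in [2053, 2086] is false
  world rank = 1960: 10747 == 1960 is false
  seeding points ≤ 119: 1960 ≤ 119 is false
  career wins ≤ 371: 339 ≤ 371 is true
  NOT entry fee paid: no → true
Combine:
[1] false OR false OR true = true
[2.1] NOT true = false
[2] false OR true = true
[3.1] NOT false = true
[3] true OR false = true
[4.2] NOT true = false
[4] true OR false OR false = true
[5.2] NOT false = true
[5] false OR true = true
[6] false OR false OR true = true
[7] false OR true = true
[8] false OR true = true
[root] true AND true AND true AND true AND true AND true AND true AND true = true
Overall: true → qualifies

Qualifies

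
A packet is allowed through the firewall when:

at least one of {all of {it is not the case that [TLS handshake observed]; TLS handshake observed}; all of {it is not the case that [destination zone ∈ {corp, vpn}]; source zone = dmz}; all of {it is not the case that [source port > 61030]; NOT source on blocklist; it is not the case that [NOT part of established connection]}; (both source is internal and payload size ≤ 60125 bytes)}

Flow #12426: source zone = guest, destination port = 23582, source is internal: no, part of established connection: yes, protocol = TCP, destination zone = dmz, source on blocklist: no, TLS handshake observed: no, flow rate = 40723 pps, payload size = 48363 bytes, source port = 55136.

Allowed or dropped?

Atomic conditions:
  TLS handshake observed: no → false
  destination zone ∈ {corp, vpn}: dmz is not in the set → false
  source zone = dmz: guest == dmz is false
  source port > 61030: 55136 > 61030 is false
  NOT source on blocklist: no → true
  NOT part of established connection: yes → false
  source is internal: no → false
  payload size ≤ 60125 bytes: 48363 ≤ 60125 is true
Combine:
[1.1] NOT false = true
[1] true AND false = false
[2.1] NOT false = true
[2] true AND false = false
[3.1] NOT false = true
[3.3] NOT false = true
[3] true AND true AND true = true
[4] false AND true = false
[root] false OR false OR true OR false = true
Overall: true → allowed

Allowed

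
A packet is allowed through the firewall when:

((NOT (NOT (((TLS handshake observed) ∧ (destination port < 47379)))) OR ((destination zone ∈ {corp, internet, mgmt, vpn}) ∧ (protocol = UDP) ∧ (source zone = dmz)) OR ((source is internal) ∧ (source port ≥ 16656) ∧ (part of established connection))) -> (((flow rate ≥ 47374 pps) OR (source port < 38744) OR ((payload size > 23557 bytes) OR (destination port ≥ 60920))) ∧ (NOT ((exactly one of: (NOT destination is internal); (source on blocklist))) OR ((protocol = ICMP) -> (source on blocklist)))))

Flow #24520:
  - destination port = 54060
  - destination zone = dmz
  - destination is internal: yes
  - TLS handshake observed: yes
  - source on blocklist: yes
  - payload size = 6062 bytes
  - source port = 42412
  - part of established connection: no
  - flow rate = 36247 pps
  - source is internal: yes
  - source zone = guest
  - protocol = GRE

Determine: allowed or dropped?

Atomic conditions:
  TLS handshake observed: yes → true
  destination port < 47379: 54060 < 47379 is false
  destination zone ∈ {corp, internet, mgmt, vpn}: dmz is not in the set → false
  protocol = UDP: GRE == UDP is false
  source zone = dmz: guest == dmz is false
  source is internal: yes → true
  source port ≥ 16656: 42412 ≥ 16656 is true
  part of established connection: no → false
  flow rate ≥ 47374 pps: 36247 ≥ 47374 is false
  source port < 38744: 42412 < 38744 is false
  payload size > 23557 bytes: 6062 > 23557 is false
  destination port ≥ 60920: 54060 ≥ 60920 is false
  NOT destination is internal: yes → false
  source on blocklist: yes → true
  protocol = ICMP: GRE == ICMP is false
Combine:
[1.1.1.1] true AND false = false
[1.1.1] NOT false = true
[1.1] NOT true = false
[1.2] false AND false AND false = false
[1.3] true AND true AND false = false
[1] false OR false OR false = false
[2.1.3] false OR false = false
[2.1] false OR false OR false = false
[2.2.1.1] exactly-one(false, true) = true
[2.2.1] NOT true = false
[2.2.2] false → true (antecedent false ⇒ implication holds) = true
[2.2] false OR true = true
[2] false AND true = false
[root] false → false (antecedent false ⇒ implication holds) = true
Overall: true → allowed

Allowed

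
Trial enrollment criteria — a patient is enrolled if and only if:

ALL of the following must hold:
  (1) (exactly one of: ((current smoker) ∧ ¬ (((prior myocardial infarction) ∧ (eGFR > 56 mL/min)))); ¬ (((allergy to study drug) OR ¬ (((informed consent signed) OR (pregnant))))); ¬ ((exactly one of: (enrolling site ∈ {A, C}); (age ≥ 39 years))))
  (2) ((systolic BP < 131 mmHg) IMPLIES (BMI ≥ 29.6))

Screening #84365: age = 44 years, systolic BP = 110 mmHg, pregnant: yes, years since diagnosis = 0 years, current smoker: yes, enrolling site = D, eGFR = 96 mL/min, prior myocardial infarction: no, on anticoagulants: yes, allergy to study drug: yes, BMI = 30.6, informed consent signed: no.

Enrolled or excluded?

Atomic conditions:
  current smoker: yes → true
  prior myocardial infarction: no → false
  eGFR > 56 mL/min: 96 > 56 is true
  allergy to study drug: yes → true
  informed consent signed: no → false
  pregnant: yes → true
  enrolling site ∈ {A, C}: D is not in the set → false
  age ≥ 39 years: 44 ≥ 39 is true
  systolic BP < 131 mmHg: 110 < 131 is true
  BMI ≥ 29.6: 30.6 ≥ 29.6 is true
Combine:
[1.1.2.1] false AND true = false
[1.1.2] NOT false = true
[1.1] true AND true = true
[1.2.1.2.1] false OR true = true
[1.2.1.2] NOT true = false
[1.2.1] true OR false = true
[1.2] NOT true = false
[1.3.1] exactly-one(false, true) = true
[1.3] NOT true = false
[1] exactly-one(true, false, false) = true
[2] true → true = true
[root] true AND true = true
Overall: true → enrolled

Enrolled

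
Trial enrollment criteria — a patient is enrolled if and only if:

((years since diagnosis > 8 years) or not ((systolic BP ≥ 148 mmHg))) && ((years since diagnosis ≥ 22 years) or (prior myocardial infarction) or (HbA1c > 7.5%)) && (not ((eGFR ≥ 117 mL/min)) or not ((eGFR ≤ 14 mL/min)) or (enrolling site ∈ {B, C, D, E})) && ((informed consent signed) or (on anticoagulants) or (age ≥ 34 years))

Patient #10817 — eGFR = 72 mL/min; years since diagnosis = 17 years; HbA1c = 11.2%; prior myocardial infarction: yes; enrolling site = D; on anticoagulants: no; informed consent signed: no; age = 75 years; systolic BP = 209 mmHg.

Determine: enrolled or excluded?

Atomic conditions:
  years since diagnosis > 8 years: 17 > 8 is true
  systolic BP ≥ 148 mmHg: 209 ≥ 148 is true
  years since diagnosis ≥ 22 years: 17 ≥ 22 is false
  prior myocardial infarction: yes → true
  HbA1c > 7.5%: 11.2 > 7.5 is true
  eGFR ≥ 117 mL/min: 72 ≥ 117 is false
  eGFR ≤ 14 mL/min: 72 ≤ 14 is false
  enrolling site ∈ {B, C, D, E}: D is in the set → true
  informed consent signed: no → false
  on anticoagulants: no → false
  age ≥ 34 years: 75 ≥ 34 is true
Combine:
[1.2] NOT true = false
[1] true OR false = true
[2] false OR true OR true = true
[3.1] NOT false = true
[3.2] NOT false = true
[3] true OR true OR true = true
[4] false OR false OR true = true
[root] true AND true AND true AND true = true
Overall: true → enrolled

Enrolled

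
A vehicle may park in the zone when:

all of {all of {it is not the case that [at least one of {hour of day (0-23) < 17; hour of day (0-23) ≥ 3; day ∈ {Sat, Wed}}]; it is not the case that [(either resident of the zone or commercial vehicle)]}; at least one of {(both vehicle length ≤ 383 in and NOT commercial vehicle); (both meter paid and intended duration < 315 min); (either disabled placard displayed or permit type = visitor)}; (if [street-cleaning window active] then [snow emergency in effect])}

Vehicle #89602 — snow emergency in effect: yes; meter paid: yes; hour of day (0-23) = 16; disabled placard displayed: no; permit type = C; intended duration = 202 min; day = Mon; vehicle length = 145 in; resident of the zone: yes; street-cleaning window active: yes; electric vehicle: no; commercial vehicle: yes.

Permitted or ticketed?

Ticketed

Atomic conditions:
  hour of day (0-23) < 17: 16 < 17 is true
  hour of day (0-23) ≥ 3: 16 ≥ 3 is true
  day ∈ {Sat, Wed}: Mon is not in the set → false
  resident of the zone: yes → true
  commercial vehicle: yes → true
  vehicle length ≤ 383 in: 145 ≤ 383 is true
  NOT commercial vehicle: yes → false
  meter paid: yes → true
  intended duration < 315 min: 202 < 315 is true
  disabled placard displayed: no → false
  permit type = visitor: C == visitor is false
  street-cleaning window active: yes → true
  snow emergency in effect: yes → true
Combine:
[1.1.1] true OR true OR false = true
[1.1] NOT true = false
[1.2.1] true OR true = true
[1.2] NOT true = false
[1] false AND false = false
[2.1] true AND false = false
[2.2] true AND true = true
[2.3] false OR false = false
[2] false OR true OR false = true
[3] true → true = true
[root] false AND true AND true = false
Overall: false → ticketed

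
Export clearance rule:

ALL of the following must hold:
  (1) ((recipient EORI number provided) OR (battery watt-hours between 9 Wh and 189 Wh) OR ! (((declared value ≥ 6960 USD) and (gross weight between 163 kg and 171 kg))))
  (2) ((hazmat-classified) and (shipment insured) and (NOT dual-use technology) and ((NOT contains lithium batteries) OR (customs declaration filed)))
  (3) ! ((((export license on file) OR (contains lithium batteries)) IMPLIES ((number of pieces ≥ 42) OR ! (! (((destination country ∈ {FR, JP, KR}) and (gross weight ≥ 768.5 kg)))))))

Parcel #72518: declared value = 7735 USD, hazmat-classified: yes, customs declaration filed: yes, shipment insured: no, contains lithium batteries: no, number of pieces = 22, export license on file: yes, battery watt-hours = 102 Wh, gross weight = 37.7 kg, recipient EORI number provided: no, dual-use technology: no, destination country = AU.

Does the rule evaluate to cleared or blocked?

Blocked

Atomic conditions:
  recipient EORI number provided: no → false
  battery watt-hours between 9 Wh and 189 Wh: 102 in [9, 189] is true
  declared value ≥ 6960 USD: 7735 ≥ 6960 is true
  gross weight between 163 kg and 171 kg: 37.7 in [163, 171] is false
  hazmat-classified: yes → true
  shipment insured: no → false
  NOT dual-use technology: no → true
  NOT contains lithium batteries: no → true
  customs declaration filed: yes → true
  export license on file: yes → true
  contains lithium batteries: no → false
  number of pieces ≥ 42: 22 ≥ 42 is false
  destination country ∈ {FR, JP, KR}: AU is not in the set → false
  gross weight ≥ 768.5 kg: 37.7 ≥ 768.5 is false
Combine:
[1.3.1] true AND false = false
[1.3] NOT false = true
[1] false OR true OR true = true
[2.4] true OR true = true
[2] true AND false AND true AND true = false
[3.1.1] true OR false = true
[3.1.2.2.1.1] false AND false = false
[3.1.2.2.1] NOT false = true
[3.1.2.2] NOT true = false
[3.1.2] false OR false = false
[3.1] true → false = false
[3] NOT false = true
[root] true AND false AND true = false
Overall: false → blocked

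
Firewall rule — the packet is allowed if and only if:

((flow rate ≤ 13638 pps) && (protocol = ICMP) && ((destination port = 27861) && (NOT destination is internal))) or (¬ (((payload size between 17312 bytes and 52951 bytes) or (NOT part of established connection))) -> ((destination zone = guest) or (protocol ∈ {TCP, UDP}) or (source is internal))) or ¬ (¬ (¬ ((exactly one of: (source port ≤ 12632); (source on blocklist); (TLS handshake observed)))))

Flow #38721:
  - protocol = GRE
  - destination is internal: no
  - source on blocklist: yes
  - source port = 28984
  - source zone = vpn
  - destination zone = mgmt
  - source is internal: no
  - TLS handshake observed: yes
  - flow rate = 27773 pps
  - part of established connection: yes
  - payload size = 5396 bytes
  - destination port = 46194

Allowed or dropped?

Atomic conditions:
  flow rate ≤ 13638 pps: 27773 ≤ 13638 is false
  protocol = ICMP: GRE == ICMP is false
  destination port = 27861: 46194 == 27861 is false
  NOT destination is internal: no → true
  payload size between 17312 bytes and 52951 bytes: 5396 in [17312, 52951] is false
  NOT part of established connection: yes → false
  destination zone = guest: mgmt == guest is false
  protocol ∈ {TCP, UDP}: GRE is not in the set → false
  source is internal: no → false
  source port ≤ 12632: 28984 ≤ 12632 is false
  source on blocklist: yes → true
  TLS handshake observed: yes → true
Combine:
[1.3] false AND true = false
[1] false AND false AND false = false
[2.1.1] false OR false = false
[2.1] NOT false = true
[2.2] false OR false OR false = false
[2] true → false = false
[3.1.1.1] exactly-one(false, true, true) = false
[3.1.1] NOT false = true
[3.1] NOT true = false
[3] NOT false = true
[root] false OR false OR true = true
Overall: true → allowed

Allowed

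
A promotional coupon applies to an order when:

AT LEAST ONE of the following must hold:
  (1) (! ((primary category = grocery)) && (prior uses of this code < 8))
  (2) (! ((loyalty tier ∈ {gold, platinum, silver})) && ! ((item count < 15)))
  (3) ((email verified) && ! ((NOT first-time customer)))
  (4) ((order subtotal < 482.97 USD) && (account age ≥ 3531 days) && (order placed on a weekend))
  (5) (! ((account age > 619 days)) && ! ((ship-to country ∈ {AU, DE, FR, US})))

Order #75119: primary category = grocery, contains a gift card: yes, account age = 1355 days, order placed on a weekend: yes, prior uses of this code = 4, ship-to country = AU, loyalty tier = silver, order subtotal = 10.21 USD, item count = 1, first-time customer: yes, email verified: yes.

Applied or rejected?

Atomic conditions:
  primary category = grocery: grocery == grocery is true
  prior uses of this code < 8: 4 < 8 is true
  loyalty tier ∈ {gold, platinum, silver}: silver is in the set → true
  item count < 15: 1 < 15 is true
  email verified: yes → true
  NOT first-time customer: yes → false
  order subtotal < 482.97 USD: 10.21 < 482.97 is true
  account age ≥ 3531 days: 1355 ≥ 3531 is false
  order placed on a weekend: yes → true
  account age > 619 days: 1355 > 619 is true
  ship-to country ∈ {AU, DE, FR, US}: AU is in the set → true
Combine:
[1.1] NOT true = false
[1] false AND true = false
[2.1] NOT true = false
[2.2] NOT true = false
[2] false AND false = false
[3.2] NOT false = true
[3] true AND true = true
[4] true AND false AND true = false
[5.1] NOT true = false
[5.2] NOT true = false
[5] false AND false = false
[root] false OR false OR true OR false OR false = true
Overall: true → applied

Applied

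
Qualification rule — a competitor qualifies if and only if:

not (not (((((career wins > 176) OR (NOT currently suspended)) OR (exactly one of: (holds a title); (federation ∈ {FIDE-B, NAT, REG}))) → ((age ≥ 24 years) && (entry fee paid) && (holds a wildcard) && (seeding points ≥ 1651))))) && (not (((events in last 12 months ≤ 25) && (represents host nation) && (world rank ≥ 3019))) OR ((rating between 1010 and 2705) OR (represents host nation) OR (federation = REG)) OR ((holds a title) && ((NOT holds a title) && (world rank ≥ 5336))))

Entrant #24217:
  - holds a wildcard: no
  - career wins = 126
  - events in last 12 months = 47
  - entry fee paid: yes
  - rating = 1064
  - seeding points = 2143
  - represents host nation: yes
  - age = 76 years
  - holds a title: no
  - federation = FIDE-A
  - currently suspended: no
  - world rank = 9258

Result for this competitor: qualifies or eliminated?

Eliminated

Atomic conditions:
  career wins > 176: 126 > 176 is false
  NOT currently suspended: no → true
  holds a title: no → false
  federation ∈ {FIDE-B, NAT, REG}: FIDE-A is not in the set → false
  age ≥ 24 years: 76 ≥ 24 is true
  entry fee paid: yes → true
  holds a wildcard: no → false
  seeding points ≥ 1651: 2143 ≥ 1651 is true
  events in last 12 months ≤ 25: 47 ≤ 25 is false
  represents host nation: yes → true
  world rank ≥ 3019: 9258 ≥ 3019 is true
  rating between 1010 and 2705: 1064 in [1010, 2705] is true
  federation = REG: FIDE-A == REG is false
  NOT holds a title: no → true
  world rank ≥ 5336: 9258 ≥ 5336 is true
Combine:
[1.1.1.1.1] false OR true = true
[1.1.1.1.2] exactly-one(false, false) = false
[1.1.1.1] true OR false = true
[1.1.1.2] true AND true AND false AND true = false
[1.1.1] true → false = false
[1.1] NOT false = true
[1] NOT true = false
[2.1.1] false AND true AND true = false
[2.1] NOT false = true
[2.2] true OR true OR false = true
[2.3.2] true AND true = true
[2.3] false AND true = false
[2] true OR true OR false = true
[root] false AND true = false
Overall: false → eliminated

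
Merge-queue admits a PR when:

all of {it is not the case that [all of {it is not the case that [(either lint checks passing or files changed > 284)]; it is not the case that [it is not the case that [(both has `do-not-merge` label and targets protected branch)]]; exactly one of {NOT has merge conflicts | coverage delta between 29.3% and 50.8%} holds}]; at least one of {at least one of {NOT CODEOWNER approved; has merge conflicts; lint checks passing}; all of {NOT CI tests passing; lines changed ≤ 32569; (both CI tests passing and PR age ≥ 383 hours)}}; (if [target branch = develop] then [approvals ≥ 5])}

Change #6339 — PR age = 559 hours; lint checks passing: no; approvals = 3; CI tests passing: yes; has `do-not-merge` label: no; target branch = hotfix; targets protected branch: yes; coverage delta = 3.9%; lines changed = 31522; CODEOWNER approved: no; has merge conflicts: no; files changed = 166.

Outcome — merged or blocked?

Atomic conditions:
  lint checks passing: no → false
  files changed > 284: 166 > 284 is false
  has `do-not-merge` label: no → false
  targets protected branch: yes → true
  NOT has merge conflicts: no → true
  coverage delta between 29.3% and 50.8%: 3.9 in [29.3, 50.8] is false
  NOT CODEOWNER approved: no → true
  has merge conflicts: no → false
  NOT CI tests passing: yes → false
  lines changed ≤ 32569: 31522 ≤ 32569 is true
  CI tests passing: yes → true
  PR age ≥ 383 hours: 559 ≥ 383 is true
  target branch = develop: hotfix == develop is false
  approvals ≥ 5: 3 ≥ 5 is false
Combine:
[1.1.1.1] false OR false = false
[1.1.1] NOT false = true
[1.1.2.1.1] false AND true = false
[1.1.2.1] NOT false = true
[1.1.2] NOT true = false
[1.1.3] exactly-one(true, false) = true
[1.1] true AND false AND true = false
[1] NOT false = true
[2.1] true OR false OR false = true
[2.2.3] true AND true = true
[2.2] false AND true AND true = false
[2] true OR false = true
[3] false → false (antecedent false ⇒ implication holds) = true
[root] true AND true AND true = true
Overall: true → merged

Merged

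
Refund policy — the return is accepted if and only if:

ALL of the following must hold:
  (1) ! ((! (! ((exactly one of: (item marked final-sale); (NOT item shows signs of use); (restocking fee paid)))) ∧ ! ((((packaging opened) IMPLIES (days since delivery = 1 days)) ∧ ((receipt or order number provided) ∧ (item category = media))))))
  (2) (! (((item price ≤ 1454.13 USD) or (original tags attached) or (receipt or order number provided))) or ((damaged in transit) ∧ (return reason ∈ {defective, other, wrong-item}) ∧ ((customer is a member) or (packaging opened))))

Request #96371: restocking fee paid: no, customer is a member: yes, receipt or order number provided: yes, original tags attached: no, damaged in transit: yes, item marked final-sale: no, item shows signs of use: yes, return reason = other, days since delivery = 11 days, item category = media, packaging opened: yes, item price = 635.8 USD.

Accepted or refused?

Atomic conditions:
  item marked final-sale: no → false
  NOT item shows signs of use: yes → false
  restocking fee paid: no → false
  packaging opened: yes → true
  days since delivery = 1 days: 11 == 1 is false
  receipt or order number provided: yes → true
  item category = media: media == media is true
  item price ≤ 1454.13 USD: 635.8 ≤ 1454.13 is true
  original tags attached: no → false
  damaged in transit: yes → true
  return reason ∈ {defective, other, wrong-item}: other is in the set → true
  customer is a member: yes → true
Combine:
[1.1.1.1.1] exactly-one(false, false, false) = false
[1.1.1.1] NOT false = true
[1.1.1] NOT true = false
[1.1.2.1.1] true → false = false
[1.1.2.1.2] true AND true = true
[1.1.2.1] false AND true = false
[1.1.2] NOT false = true
[1.1] false AND true = false
[1] NOT false = true
[2.1.1] true OR false OR true = true
[2.1] NOT true = false
[2.2.3] true OR true = true
[2.2] true AND true AND true = true
[2] false OR true = true
[root] true AND true = true
Overall: true → accepted

Accepted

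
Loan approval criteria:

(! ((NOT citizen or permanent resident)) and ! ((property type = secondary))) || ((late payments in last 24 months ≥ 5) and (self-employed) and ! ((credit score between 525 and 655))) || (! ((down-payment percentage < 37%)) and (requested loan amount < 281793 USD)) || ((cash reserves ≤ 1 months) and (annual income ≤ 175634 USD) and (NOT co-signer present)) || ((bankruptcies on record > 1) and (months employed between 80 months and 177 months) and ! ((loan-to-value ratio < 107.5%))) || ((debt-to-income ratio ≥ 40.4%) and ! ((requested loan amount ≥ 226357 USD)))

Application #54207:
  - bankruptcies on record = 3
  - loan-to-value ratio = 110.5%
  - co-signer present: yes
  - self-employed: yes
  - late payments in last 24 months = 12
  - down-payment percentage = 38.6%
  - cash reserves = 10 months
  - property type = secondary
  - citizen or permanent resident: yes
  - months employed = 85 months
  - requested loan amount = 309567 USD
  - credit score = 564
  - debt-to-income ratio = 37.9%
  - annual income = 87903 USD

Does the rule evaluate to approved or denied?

Atomic conditions:
  NOT citizen or permanent resident: yes → false
  property type = secondary: secondary == secondary is true
  late payments in last 24 months ≥ 5: 12 ≥ 5 is true
  self-employed: yes → true
  credit score between 525 and 655: 564 in [525, 655] is true
  down-payment percentage < 37%: 38.6 < 37 is false
  requested loan amount < 281793 USD: 309567 < 281793 is false
  cash reserves ≤ 1 months: 10 ≤ 1 is false
  annual income ≤ 175634 USD: 87903 ≤ 175634 is true
  NOT co-signer present: yes → false
  bankruptcies on record > 1: 3 > 1 is true
  months employed between 80 months and 177 months: 85 in [80, 177] is true
  loan-to-value ratio < 107.5%: 110.5 < 107.5 is false
  debt-to-income ratio ≥ 40.4%: 37.9 ≥ 40.4 is false
  requested loan amount ≥ 226357 USD: 309567 ≥ 226357 is true
Combine:
[1.1] NOT false = true
[1.2] NOT true = false
[1] true AND false = false
[2.3] NOT true = false
[2] true AND true AND false = false
[3.1] NOT false = true
[3] true AND false = false
[4] false AND true AND false = false
[5.3] NOT false = true
[5] true AND true AND true = true
[6.2] NOT true = false
[6] false AND false = false
[root] false OR false OR false OR false OR true OR false = true
Overall: true → approved

Approved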